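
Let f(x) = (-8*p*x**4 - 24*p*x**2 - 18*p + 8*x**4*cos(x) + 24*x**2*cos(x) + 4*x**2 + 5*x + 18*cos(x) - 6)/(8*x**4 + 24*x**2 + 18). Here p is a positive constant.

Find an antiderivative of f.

For F(x) to be correct the identity F'(x) - f(x) = 0 must hold.
Check: d/dx[-(16*p*x**3 + 24*p*x - 16*x**2*sin(x) + 8*x - 24*sin(x) + 5)/(8*(2*x**2 + 3))] = (-8*p*x**4 - 24*p*x**2 - 18*p + 8*x**4*cos(x) + 24*x**2*cos(x) + 4*x**2 + 5*x + 18*cos(x) - 6)/(8*x**4 + 24*x**2 + 18) = f(x).

An antiderivative is F(x) = -(16*p*x**3 + 24*p*x - 16*x**2*sin(x) + 8*x - 24*sin(x) + 5)/(8*(2*x**2 + 3)).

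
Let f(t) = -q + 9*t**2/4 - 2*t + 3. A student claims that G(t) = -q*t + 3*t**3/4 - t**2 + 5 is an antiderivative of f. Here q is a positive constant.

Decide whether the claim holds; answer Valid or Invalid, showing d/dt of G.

d/dt[G] = -q + 9*t**2/4 - 2*t
d/dt[G] - f(t) = -3 != 0.

Invalid: d/dt[G] - f = -3, which is not 0.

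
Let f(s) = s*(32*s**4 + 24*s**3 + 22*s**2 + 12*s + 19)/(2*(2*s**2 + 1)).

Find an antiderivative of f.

An antiderivative is F(s) = 2*s**4 + 2*s**3 + 3*s**2/4 + 2*log(2*s**2 + 1).

Check any antiderivative F(s) by computing F'(s) and comparing it with f(s).
Check: d/ds[2*s**4 + 2*s**3 + 3*s**2/4 + 2*log(2*s**2 + 1)] = (32*s**5 + 24*s**4 + 22*s**3 + 12*s**2 + 19*s)/(4*s**2 + 2), which equals f(s).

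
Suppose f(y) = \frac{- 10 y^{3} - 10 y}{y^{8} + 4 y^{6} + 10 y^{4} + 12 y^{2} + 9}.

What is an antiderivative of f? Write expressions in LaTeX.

The substitution u = y^{4} + 2 y^{2} + 3 works: f is exactly (dF/du)*(du/dy) for that inner function.
Check: d/dy[\frac{5}{2 y^{4} + 4 y^{2} + 6}] = \frac{- 10 y^{3} - 10 y}{y^{8} + 4 y^{6} + 10 y^{4} + 12 y^{2} + 9} = f(y).

An antiderivative is F(y) = \frac{5}{2 y^{4} + 4 y^{2} + 6}.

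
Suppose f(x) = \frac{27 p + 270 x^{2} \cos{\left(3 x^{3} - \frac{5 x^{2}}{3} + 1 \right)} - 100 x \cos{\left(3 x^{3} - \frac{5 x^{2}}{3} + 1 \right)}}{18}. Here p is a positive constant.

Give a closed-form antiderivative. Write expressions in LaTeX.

Whatever form F(x) takes, F'(x) = f(x) is non-negotiable.
Check: d/dx[\frac{3 p x}{2} + \frac{5 \sin{\left(3 x^{3} - \frac{5 x^{2}}{3} + 1 \right)}}{3}] = \frac{3 p}{2} + 15 x^{2} \cos{\left(3 x^{3} - \frac{5 x^{2}}{3} + 1 \right)} - \frac{50 x \cos{\left(3 x^{3} - \frac{5 x^{2}}{3} + 1 \right)}}{9}, which equals f(x).

An antiderivative is F(x) = \frac{3 p x}{2} + \frac{5 \sin{\left(3 x^{3} - \frac{5 x^{2}}{3} + 1 \right)}}{3}.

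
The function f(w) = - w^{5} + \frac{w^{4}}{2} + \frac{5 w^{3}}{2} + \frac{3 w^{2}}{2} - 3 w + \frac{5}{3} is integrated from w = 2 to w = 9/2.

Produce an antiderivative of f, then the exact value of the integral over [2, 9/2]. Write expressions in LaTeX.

Antiderivative: F(w) = - \frac{w \left(20 w^{5} - 12 w^{4} - 75 w^{3} - 60 w^{2} + 180 w - 200\right)}{120}; value = - \frac{88735}{96}

Integrate term by term and add the pieces.
F(w) = - \frac{w \left(20 w^{5} - 12 w^{4} - 75 w^{3} - 60 w^{2} + 180 w - 200\right)}{120} is an antiderivative of f.
Check: d/dw[- \frac{w \left(20 w^{5} - 12 w^{4} - 75 w^{3} - 60 w^{2} + 180 w - 200\right)}{120}] = - w^{5} + \frac{w^{4}}{2} + \frac{5 w^{3}}{2} + \frac{3 w^{2}}{2} - 3 w + \frac{5}{3} = f(w).
F(9/2) = - \frac{147273}{160}; F(2) = \frac{58}{15}.
Integral = F(9/2) - F(2) = - \frac{88735}{96}.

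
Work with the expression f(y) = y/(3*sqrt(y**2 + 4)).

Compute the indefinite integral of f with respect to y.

f matches the chain-rule pattern g'(h)*h' with inner function h(y) = y**2 + 4; substituting u = h(y) collapses the integral.
Check: d/dy[sqrt(y**2 + 4)/3] = y/(3*sqrt(y**2 + 4)) = f(y).

F(y) = sqrt(y**2 + 4)/3 + C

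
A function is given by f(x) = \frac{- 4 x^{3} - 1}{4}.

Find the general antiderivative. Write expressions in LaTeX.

For F(x) to be correct the identity F'(x) - f(x) = 0 must hold.
Check: d/dx[- \frac{x \left(x + 1\right) \left(x^{2} - x + 1\right)}{4}] = - x^{3} - \frac{1}{4}, which equals f(x).

F(x) = - \frac{x \left(x + 1\right) \left(x^{2} - x + 1\right)}{4} + C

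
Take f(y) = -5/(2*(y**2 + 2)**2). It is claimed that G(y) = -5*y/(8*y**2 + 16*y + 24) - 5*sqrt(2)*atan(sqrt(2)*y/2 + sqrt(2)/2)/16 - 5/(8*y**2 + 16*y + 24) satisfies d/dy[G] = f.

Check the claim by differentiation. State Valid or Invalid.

d/dy[G] = -5/(2*y**4 + 8*y**3 + 20*y**2 + 24*y + 18)
d/dy[G] - f(y) = (20*y**3 + 30*y**2 + 60*y + 25)/(2*y**8 + 8*y**7 + 28*y**6 + 56*y**5 + 106*y**4 + 128*y**3 + 152*y**2 + 96*y + 72) != 0.

Invalid: d/dy[G] - f = (20*y**3 + 30*y**2 + 60*y + 25)/(2*y**8 + 8*y**7 + 28*y**6 + 56*y**5 + 106*y**4 + 128*y**3 + 152*y**2 + 96*y + 72), which is not 0.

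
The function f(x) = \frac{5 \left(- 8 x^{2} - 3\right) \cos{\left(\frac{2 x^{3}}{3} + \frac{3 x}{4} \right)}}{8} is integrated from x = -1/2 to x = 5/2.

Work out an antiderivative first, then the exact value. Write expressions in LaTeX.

Antiderivative: F(x) = - \frac{5 \sin{\left(\frac{2 x^{3}}{3} + \frac{3 x}{4} \right)}}{2}; value = - \frac{5 \sin{\left(\frac{11}{24} \right)}}{2} - \frac{5 \sin{\left(\frac{295}{24} \right)}}{2}

The substitution u = \frac{2 x^{3}}{3} + \frac{3 x}{4} works: f is exactly (dF/du)*(du/dx) for that inner function.
F(x) = - \frac{5 \sin{\left(\frac{2 x^{3}}{3} + \frac{3 x}{4} \right)}}{2} is an antiderivative of f.
Check: d/dx[- \frac{5 \sin{\left(\frac{2 x^{3}}{3} + \frac{3 x}{4} \right)}}{2}] = - 5 x^{2} \cos{\left(\frac{2 x^{3}}{3} + \frac{3 x}{4} \right)} - \frac{15 \cos{\left(\frac{2 x^{3}}{3} + \frac{3 x}{4} \right)}}{8}, which equals f(x).
F(5/2) = - \frac{5 \sin{\left(\frac{295}{24} \right)}}{2}; F(-1/2) = \frac{5 \sin{\left(\frac{11}{24} \right)}}{2}.
Integral = F(5/2) - F(-1/2) = - \frac{5 \sin{\left(\frac{11}{24} \right)}}{2} - \frac{5 \sin{\left(\frac{295}{24} \right)}}{2}.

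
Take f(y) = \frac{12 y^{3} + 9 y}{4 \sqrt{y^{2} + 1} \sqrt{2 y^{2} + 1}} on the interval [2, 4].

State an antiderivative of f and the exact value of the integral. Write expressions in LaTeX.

f has the shape u'v + uv' for u = \frac{3 \sqrt{y^{2} + 1}}{4} and v = \sqrt{2 y^{2} + 1} — it is the derivative of the product u*v.
F(y) = \frac{3 \sqrt{y^{2} + 1} \sqrt{2 y^{2} + 1}}{4} is an antiderivative of f.
Check: d/dy[\frac{3 \sqrt{y^{2} + 1} \sqrt{2 y^{2} + 1}}{4}] = \frac{12 y^{3} + 9 y}{4 \sqrt{y^{2} + 1} \sqrt{2 y^{2} + 1}} = f(y).
F(4) = \frac{3 \sqrt{561}}{4}; F(2) = \frac{9 \sqrt{5}}{4}.
Integral = F(4) - F(2) = - \frac{9 \sqrt{5}}{4} + \frac{3 \sqrt{561}}{4}.

Antiderivative: F(y) = \frac{3 \sqrt{y^{2} + 1} \sqrt{2 y^{2} + 1}}{4}; value = - \frac{9 \sqrt{5}}{4} + \frac{3 \sqrt{561}}{4}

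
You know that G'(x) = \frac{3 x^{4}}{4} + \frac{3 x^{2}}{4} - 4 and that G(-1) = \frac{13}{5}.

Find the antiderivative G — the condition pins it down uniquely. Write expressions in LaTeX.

Integrate term by term and add the pieces.
A general antiderivative is \frac{3 x^{5}}{20} + \frac{x^{3}}{4} - 4 x + C.
The condition gives C = \frac{13}{5} - (\frac{18}{5}) = -1.
So G(x) = \frac{3 x^{5}}{20} + \frac{x^{3}}{4} - 4 x - 1.
Check: d/dx[\frac{3 x^{5}}{20} + \frac{x^{3}}{4} - 4 x - 1] = \frac{3 x^{4}}{4} + \frac{3 x^{2}}{4} - 4 = G'(x).

G(x) = \frac{3 x^{5}}{20} + \frac{x^{3}}{4} - 4 x - 1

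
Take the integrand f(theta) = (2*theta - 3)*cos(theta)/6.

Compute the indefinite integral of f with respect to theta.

Recover f(theta) by differentiating a candidate F(theta); any mismatch rules it out.
Check: d/dtheta[theta*sin(theta)/3 - sin(theta)/2 + cos(theta)/3] = theta*cos(theta)/3 - cos(theta)/2, which equals f(theta).

F(theta) = theta*sin(theta)/3 - sin(theta)/2 + cos(theta)/3 + C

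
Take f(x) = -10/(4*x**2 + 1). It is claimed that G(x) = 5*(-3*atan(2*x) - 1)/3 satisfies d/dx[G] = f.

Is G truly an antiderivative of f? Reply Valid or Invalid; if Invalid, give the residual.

Valid. The derivative of G reproduces f.

d/dx[G] = -10/(4*x**2 + 1)
This equals f(x) exactly, so the claim holds.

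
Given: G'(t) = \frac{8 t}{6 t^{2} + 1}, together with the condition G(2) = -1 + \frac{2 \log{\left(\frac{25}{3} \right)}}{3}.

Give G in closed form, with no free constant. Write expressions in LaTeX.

G'(t) matches the chain-rule pattern g'(h)*h' with inner function h(t) = 2 t^{2} + \frac{1}{3}; substituting u = h(t) collapses the integral.
A general antiderivative is \frac{2 \log{\left(2 t^{2} + \frac{1}{3} \right)}}{3} + C.
The condition gives C = -1 + \frac{2 \log{\left(\frac{25}{3} \right)}}{3} - (\frac{2 \log{\left(\frac{25}{3} \right)}}{3}) = -1.
So G(t) = \frac{2 \log{\left(2 t^{2} + \frac{1}{3} \right)}}{3} - 1.
Check: d/dt[\frac{2 \log{\left(2 t^{2} + \frac{1}{3} \right)}}{3} - 1] = \frac{8 t}{6 t^{2} + 1} = G'(t).

G(t) = \frac{2 \log{\left(2 t^{2} + \frac{1}{3} \right)}}{3} - 1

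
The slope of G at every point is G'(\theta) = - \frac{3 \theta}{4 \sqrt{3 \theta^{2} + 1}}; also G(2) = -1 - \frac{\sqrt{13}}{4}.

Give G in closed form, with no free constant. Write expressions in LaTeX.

G(\theta) = - \frac{\sqrt{3 \theta^{2} + 1}}{4} - 1

The substitution u = 3 \theta^{2} + 1 works: G'(\theta) is exactly (dG/du)*(du/d\theta) for that inner function.
A general antiderivative is - \frac{\sqrt{3 \theta^{2} + 1}}{4} + C.
The condition gives C = -1 - \frac{\sqrt{13}}{4} - (- \frac{\sqrt{13}}{4}) = -1.
So G(\theta) = - \frac{\sqrt{3 \theta^{2} + 1}}{4} - 1.
Check: d/d\theta[- \frac{\sqrt{3 \theta^{2} + 1}}{4} - 1] = - \frac{3 \theta}{4 \sqrt{3 \theta^{2} + 1}} = G'(\theta).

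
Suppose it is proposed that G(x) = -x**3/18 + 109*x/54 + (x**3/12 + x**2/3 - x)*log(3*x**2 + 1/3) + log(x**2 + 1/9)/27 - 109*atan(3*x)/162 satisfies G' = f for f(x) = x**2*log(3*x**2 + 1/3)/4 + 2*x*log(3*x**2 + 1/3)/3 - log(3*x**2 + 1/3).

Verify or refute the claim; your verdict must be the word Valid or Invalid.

d/dx[G] = x**2*log(3*x**2 + 1/3)/4 + 2*x*log(3*x**2 + 1/3)/3 + 2*x/3 - log(3*x**2 + 1/3)
d/dx[G] - f(x) = 2*x/3 != 0.

Invalid: d/dx[G] - f = 2*x/3, which is not 0.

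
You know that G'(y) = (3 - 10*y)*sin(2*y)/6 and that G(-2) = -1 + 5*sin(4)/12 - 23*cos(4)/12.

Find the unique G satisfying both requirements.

Check a candidate G(y) by differentiating: d/dy[G] must match the given G'(y).
A general antiderivative is 5*y*cos(2*y)/6 - 5*sin(2*y)/12 - cos(2*y)/4 + C.
The condition gives C = -1 + 5*sin(4)/12 - 23*cos(4)/12 - (5*sin(4)/12 - 23*cos(4)/12) = -1.
So G(y) = (10*y*cos(2*y) - 5*sin(2*y) - 3*cos(2*y) - 12)/12.
Check: d/dy[(10*y*cos(2*y) - 5*sin(2*y) - 3*cos(2*y) - 12)/12] = -5*y*sin(2*y)/3 + sin(2*y)/2, which equals G'(y).

G(y) = (10*y*cos(2*y) - 5*sin(2*y) - 3*cos(2*y) - 12)/12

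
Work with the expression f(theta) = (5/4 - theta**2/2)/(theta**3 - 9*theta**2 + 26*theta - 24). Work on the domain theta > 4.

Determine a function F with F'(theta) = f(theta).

Factor the denominator (4*(theta - 4)*(theta - 3)*(theta - 2)) and decompose: f = -3/(8*(theta - 2)) + 13/(4*(theta - 3)) - 27/(8*(theta - 4)); each piece integrates to a log, atan, or power term.
Check: d/dtheta[(-27*log(theta - 4) + 26*log(theta - 3) - 3*log(theta - 2))/8] = (5 - 2*theta**2)/(4*theta**3 - 36*theta**2 + 104*theta - 96), which equals f(theta).

An antiderivative is F(theta) = (-27*log(theta - 4) + 26*log(theta - 3) - 3*log(theta - 2))/8.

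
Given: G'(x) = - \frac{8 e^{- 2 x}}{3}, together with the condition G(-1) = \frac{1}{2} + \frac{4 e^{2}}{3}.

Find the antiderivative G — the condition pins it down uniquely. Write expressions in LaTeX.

G(x) = \frac{1}{2} + \frac{4 e^{- 2 x}}{3}

The proposed G(x) is checked by its d/dx: the result must match the given G'(x).
A general antiderivative is \frac{4 e^{- 2 x}}{3} + C.
The condition gives C = \frac{1}{2} + \frac{4 e^{2}}{3} - (\frac{4 e^{2}}{3}) = \frac{1}{2}.
So G(x) = \frac{1}{2} + \frac{4 e^{- 2 x}}{3}.
Check: d/dx[\frac{1}{2} + \frac{4 e^{- 2 x}}{3}] = - \frac{8 e^{- 2 x}}{3} = G'(x).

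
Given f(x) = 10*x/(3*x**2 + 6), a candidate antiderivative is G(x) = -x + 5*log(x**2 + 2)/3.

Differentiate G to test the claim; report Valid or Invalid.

d/dx[G] = (-3*x**2 + 10*x - 6)/(3*x**2 + 6)
d/dx[G] - f(x) = -1 != 0.

Invalid: d/dx[G] - f = -1, which is not 0.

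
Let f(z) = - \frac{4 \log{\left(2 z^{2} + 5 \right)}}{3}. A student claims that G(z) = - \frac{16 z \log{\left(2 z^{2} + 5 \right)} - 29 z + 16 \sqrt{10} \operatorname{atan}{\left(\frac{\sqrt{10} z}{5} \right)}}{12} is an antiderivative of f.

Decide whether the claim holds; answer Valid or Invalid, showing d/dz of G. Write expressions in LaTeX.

d/dz[G] = - \frac{4 \log{\left(2 z^{2} + 5 \right)}}{3} - \frac{1}{4}
d/dz[G] - f(z) = - \frac{1}{4} != 0.

Invalid: d/dz[G] - f = - \frac{1}{4}, which is not 0.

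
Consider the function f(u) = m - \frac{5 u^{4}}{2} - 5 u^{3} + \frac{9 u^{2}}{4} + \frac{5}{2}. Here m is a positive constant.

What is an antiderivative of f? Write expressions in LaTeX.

Integrate term by term and add the pieces.
Check: d/du[m u - \frac{u^{5}}{2} - \frac{5 u^{4}}{4} + \frac{3 u^{3}}{4} + \frac{5 u}{2}] = m - \frac{5 u^{4}}{2} - 5 u^{3} + \frac{9 u^{2}}{4} + \frac{5}{2} = f(u).

An antiderivative is F(u) = m u - \frac{u^{5}}{2} - \frac{5 u^{4}}{4} + \frac{3 u^{3}}{4} + \frac{5 u}{2}.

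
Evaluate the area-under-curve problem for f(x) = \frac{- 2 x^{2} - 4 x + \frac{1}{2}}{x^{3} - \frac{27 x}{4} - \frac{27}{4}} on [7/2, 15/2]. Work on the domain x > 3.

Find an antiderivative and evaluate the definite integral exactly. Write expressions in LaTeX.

The denominator factors as \left(x - 3\right) \left(2 x + 3\right)^{2}; partial fractions split f into directly integrable pieces: - \frac{88}{81 \left(2 x + 3\right)} - \frac{16}{9 \left(2 x + 3\right)^{2}} - \frac{118}{81 \left(x - 3\right)}.
F(x) = - \frac{118 \log{\left(x - 3 \right)}}{81} - \frac{44 \log{\left(x + \frac{3}{2} \right)}}{81} + \frac{8}{18 x + 27} is an antiderivative of f.
Check: d/dx[- \frac{118 \log{\left(x - 3 \right)}}{81} - \frac{44 \log{\left(x + \frac{3}{2} \right)}}{81} + \frac{8}{18 x + 27}] = \frac{- 8 x^{2} - 16 x + 2}{4 x^{3} - 27 x - 27}, which equals f(x).
F(15/2) = - \frac{118 \log{\left(\frac{9}{2} \right)}}{81} - \frac{44 \log{\left(9 \right)}}{81} + \frac{4}{81}; F(7/2) = - \frac{44 \log{\left(5 \right)}}{81} + \frac{4}{45} + \frac{118 \log{\left(2 \right)}}{81}.
Integral = F(15/2) - F(7/2) = - \frac{118 \log{\left(\frac{9}{2} \right)}}{81} - \frac{44 \log{\left(9 \right)}}{81} - \frac{118 \log{\left(2 \right)}}{81} - \frac{16}{405} + \frac{44 \log{\left(5 \right)}}{81}.

Antiderivative: F(x) = - \frac{118 \log{\left(x - 3 \right)}}{81} - \frac{44 \log{\left(x + \frac{3}{2} \right)}}{81} + \frac{8}{18 x + 27}; value = - \frac{118 \log{\left(\frac{9}{2} \right)}}{81} - \frac{44 \log{\left(9 \right)}}{81} - \frac{118 \log{\left(2 \right)}}{81} - \frac{16}{405} + \frac{44 \log{\left(5 \right)}}{81}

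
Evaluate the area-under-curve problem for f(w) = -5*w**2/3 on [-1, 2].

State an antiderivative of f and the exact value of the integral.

Differentiate the proposed F(w) back; it has to land on f(w) exactly.
F(w) = -5*w**3/9 is an antiderivative of f.
Check: d/dw[-5*w**3/9] = -5*w**2/3 = f(w).
F(2) = -40/9; F(-1) = 5/9.
Integral = F(2) - F(-1) = -5.

Antiderivative: F(w) = -5*w**3/9; value = -5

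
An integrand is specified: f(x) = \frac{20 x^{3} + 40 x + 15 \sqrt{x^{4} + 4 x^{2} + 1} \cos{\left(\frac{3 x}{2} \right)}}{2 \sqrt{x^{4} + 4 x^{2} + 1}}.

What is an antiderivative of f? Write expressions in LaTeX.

An antiderivative is F(x) = 5 \left(\sqrt{x^{4} + 4 x^{2} + 1} + \sin{\left(\frac{3 x}{2} \right)}\right).

A first test for any F(x): its x-derivative must equal f(x) identically.
Check: d/dx[5 \left(\sqrt{x^{4} + 4 x^{2} + 1} + \sin{\left(\frac{3 x}{2} \right)}\right)] = \frac{20 x^{3} + 40 x + 15 \sqrt{x^{4} + 4 x^{2} + 1} \cos{\left(\frac{3 x}{2} \right)}}{2 \sqrt{x^{4} + 4 x^{2} + 1}} = f(x).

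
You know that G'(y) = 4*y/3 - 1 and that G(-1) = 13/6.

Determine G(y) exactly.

G(y) = 2*y**2/3 - y + 1/2

A candidate passes only if d/dy[G] lands on the given G'(y) exactly.
A general antiderivative is 2*y**2/3 - y + 1/2 + C.
The condition gives C = 13/6 - (13/6) = 0.
So G(y) = 2*y**2/3 - y + 1/2.
Check: d/dy[2*y**2/3 - y + 1/2] = 4*y/3 - 1 = G'(y).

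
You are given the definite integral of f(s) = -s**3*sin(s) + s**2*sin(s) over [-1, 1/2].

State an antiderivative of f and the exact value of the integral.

The integrand splits into summands that can be handled one at a time.
F(s) = s**3*cos(s) - 3*s**2*sin(s) - s**2*cos(s) + 2*s*sin(s) - 6*s*cos(s) + 6*sin(s) + 2*cos(s) is an antiderivative of f.
Check: d/ds[s**3*cos(s) - 3*s**2*sin(s) - s**2*cos(s) + 2*s*sin(s) - 6*s*cos(s) + 6*sin(s) + 2*cos(s)] = -s**3*sin(s) + s**2*sin(s) = f(s).
F(1/2) = -9*cos(1/2)/8 + 25*sin(1/2)/4; F(-1) = -sin(1) + 6*cos(1).
Integral = F(1/2) - F(-1) = -6*cos(1) - 9*cos(1/2)/8 + sin(1) + 25*sin(1/2)/4.

Antiderivative: F(s) = s**3*cos(s) - 3*s**2*sin(s) - s**2*cos(s) + 2*s*sin(s) - 6*s*cos(s) + 6*sin(s) + 2*cos(s); value = -6*cos(1) - 9*cos(1/2)/8 + sin(1) + 25*sin(1/2)/4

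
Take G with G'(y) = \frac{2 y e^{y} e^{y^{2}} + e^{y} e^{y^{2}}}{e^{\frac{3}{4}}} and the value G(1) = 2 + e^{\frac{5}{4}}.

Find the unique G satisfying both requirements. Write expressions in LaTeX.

G(y) = e^{y^{2} + y - \frac{3}{4}} + 2

G'(y) matches the chain-rule pattern g'(h)*h' with inner function h(y) = y^{2} + y - \frac{3}{4}; substituting u = h(y) collapses the integral.
A general antiderivative is e^{y^{2} + y - \frac{3}{4}} + C.
The condition gives C = 2 + e^{\frac{5}{4}} - (e^{\frac{5}{4}}) = 2.
So G(y) = e^{y^{2} + y - \frac{3}{4}} + 2.
Check: d/dy[e^{y^{2} + y - \frac{3}{4}} + 2] = \frac{2 y e^{y} e^{y^{2}}}{e^{\frac{3}{4}}} + \frac{e^{y} e^{y^{2}}}{e^{\frac{3}{4}}}, which equals G'(y).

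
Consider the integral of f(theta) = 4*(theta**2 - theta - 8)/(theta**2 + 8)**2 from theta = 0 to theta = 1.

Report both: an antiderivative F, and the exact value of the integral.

f has the shape u'v + uv' for u = 1/(theta**2/2 + 4) and v = 1 - 2*theta — it is the derivative of the product u*v.
F(theta) = 2*(1 - 2*theta)/(theta**2 + 8) is an antiderivative of f.
Check: d/dtheta[2*(1 - 2*theta)/(theta**2 + 8)] = (4*theta**2 - 4*theta - 32)/(theta**4 + 16*theta**2 + 64), which equals f(theta).
F(1) = -2/9; F(0) = 1/4.
Integral = F(1) - F(0) = -17/36.

Antiderivative: F(theta) = 2*(1 - 2*theta)/(theta**2 + 8); value = -17/36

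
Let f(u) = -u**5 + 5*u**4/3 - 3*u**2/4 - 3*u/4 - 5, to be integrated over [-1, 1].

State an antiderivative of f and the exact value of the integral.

Antiderivative: F(u) = u*(-4*u**5 + 8*u**4 - 6*u**2 - 9*u - 120)/24; value = -59/6

Integrate term by term and add the pieces.
F(u) = u*(-4*u**5 + 8*u**4 - 6*u**2 - 9*u - 120)/24 is an antiderivative of f.
Check: d/du[u*(-4*u**5 + 8*u**4 - 6*u**2 - 9*u - 120)/24] = -u**5 + 5*u**4/3 - 3*u**2/4 - 3*u/4 - 5 = f(u).
F(1) = -131/24; F(-1) = 35/8.
Integral = F(1) - F(-1) = -59/6.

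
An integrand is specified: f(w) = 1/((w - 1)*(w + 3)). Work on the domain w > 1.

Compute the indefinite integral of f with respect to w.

F(w) = log(w - 1)/4 - log(w + 3)/4 + C

The denominator factors as (w - 1)*(w + 3); partial fractions split f into directly integrable pieces: -1/(4*(w + 3)) + 1/(4*(w - 1)).
Check: d/dw[log(w - 1)/4 - log(w + 3)/4] = 1/(w**2 + 2*w - 3), which equals f(w).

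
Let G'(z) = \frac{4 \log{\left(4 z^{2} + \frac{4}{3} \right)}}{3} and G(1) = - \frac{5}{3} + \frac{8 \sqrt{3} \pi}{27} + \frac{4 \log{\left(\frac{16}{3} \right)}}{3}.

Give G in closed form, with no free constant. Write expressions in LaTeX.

G(z) = \frac{4 z \log{\left(4 z^{2} + \frac{4}{3} \right)}}{3} - \frac{8 z}{3} + \frac{8 \sqrt{3} \operatorname{atan}{\left(\sqrt{3} z \right)}}{9} + 1

For G(z) to be correct, d/dz[G] must agree with the stated G'(z) identically.
A general antiderivative is \frac{4 z \log{\left(4 z^{2} + \frac{4}{3} \right)}}{3} - \frac{8 z}{3} + \frac{8 \sqrt{3} \operatorname{atan}{\left(\sqrt{3} z \right)}}{9} + C.
The condition gives C = - \frac{5}{3} + \frac{8 \sqrt{3} \pi}{27} + \frac{4 \log{\left(\frac{16}{3} \right)}}{3} - (- \frac{8}{3} + \frac{8 \sqrt{3} \pi}{27} + \frac{4 \log{\left(\frac{16}{3} \right)}}{3}) = 1.
So G(z) = \frac{4 z \log{\left(4 z^{2} + \frac{4}{3} \right)}}{3} - \frac{8 z}{3} + \frac{8 \sqrt{3} \operatorname{atan}{\left(\sqrt{3} z \right)}}{9} + 1.
Check: d/dz[\frac{4 z \log{\left(4 z^{2} + \frac{4}{3} \right)}}{3} - \frac{8 z}{3} + \frac{8 \sqrt{3} \operatorname{atan}{\left(\sqrt{3} z \right)}}{9} + 1] = \frac{4 \log{\left(z^{2} + \frac{1}{3} \right)}}{3} + \frac{8 \log{\left(2 \right)}}{3}, which equals G'(z).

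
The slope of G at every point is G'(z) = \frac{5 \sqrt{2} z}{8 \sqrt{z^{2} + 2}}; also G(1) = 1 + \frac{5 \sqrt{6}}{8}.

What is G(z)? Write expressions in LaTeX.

The substitution u = \frac{z^{2}}{2} + 1 works: G'(z) is exactly (dG/du)*(du/dz) for that inner function.
A general antiderivative is \frac{5 \sqrt{\frac{z^{2}}{2} + 1}}{4} + C.
The condition gives C = 1 + \frac{5 \sqrt{6}}{8} - (\frac{5 \sqrt{6}}{8}) = 1.
So G(z) = \frac{\sqrt{2} \left(5 \sqrt{z^{2} + 2} + 4 \sqrt{2}\right)}{8}.
Check: d/dz[\frac{\sqrt{2} \left(5 \sqrt{z^{2} + 2} + 4 \sqrt{2}\right)}{8}] = \frac{5 \sqrt{2} z}{8 \sqrt{z^{2} + 2}} = G'(z).

G(z) = \frac{\sqrt{2} \left(5 \sqrt{z^{2} + 2} + 4 \sqrt{2}\right)}{8}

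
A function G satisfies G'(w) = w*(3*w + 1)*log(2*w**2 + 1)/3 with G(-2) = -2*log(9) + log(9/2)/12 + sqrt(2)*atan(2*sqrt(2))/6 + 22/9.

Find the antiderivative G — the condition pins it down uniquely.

Whatever form G(w) takes, its d/dw must return the stated G'(w).
A general antiderivative is -2*w**3/9 - w**2/6 + w/3 + (w**3/3 + w**2/6)*log(2*w**2 + 1) + log(w**2 + 1/2)/12 - sqrt(2)*atan(sqrt(2)*w)/6 + C.
The condition gives C = -2*log(9) + log(9/2)/12 + sqrt(2)*atan(2*sqrt(2))/6 + 22/9 - (-2*log(9) + log(9/2)/12 + sqrt(2)*atan(2*sqrt(2))/6 + 4/9) = 2.
So G(w) = w**3*log(2*w**2 + 1)/3 - 2*w**3/9 + w**2*log(2*w**2 + 1)/6 - w**2/6 + w/3 + log(w**2 + 1/2)/12 - sqrt(2)*atan(sqrt(2)*w)/6 + 2.
Check: d/dw[w**3*log(2*w**2 + 1)/3 - 2*w**3/9 + w**2*log(2*w**2 + 1)/6 - w**2/6 + w/3 + log(w**2 + 1/2)/12 - sqrt(2)*atan(sqrt(2)*w)/6 + 2] = w**2*log(2*w**2 + 1) + w*log(2*w**2 + 1)/3, which equals G'(w).

G(w) = w**3*log(2*w**2 + 1)/3 - 2*w**3/9 + w**2*log(2*w**2 + 1)/6 - w**2/6 + w/3 + log(w**2 + 1/2)/12 - sqrt(2)*atan(sqrt(2)*w)/6 + 2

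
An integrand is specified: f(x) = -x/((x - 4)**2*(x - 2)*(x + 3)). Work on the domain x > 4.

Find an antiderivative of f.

An antiderivative is F(x) = (55*x*log(x - 4) - 49*x*log(x - 2) - 6*x*log(x + 3) - 220*log(x - 4) + 196*log(x - 2) + 24*log(x + 3) + 140)/(490*x - 1960).

Factor the denominator ((x - 4)**2*(x - 2)*(x + 3)) and decompose: f = -3/(245*(x + 3)) - 1/(10*(x - 2)) + 11/(98*(x - 4)) - 2/(7*(x - 4)**2); each piece integrates to a log, atan, or power term.
Check: d/dx[(55*x*log(x - 4) - 49*x*log(x - 2) - 6*x*log(x + 3) - 220*log(x - 4) + 196*log(x - 2) + 24*log(x + 3) + 140)/(490*x - 1960)] = -x/(x**4 - 7*x**3 + 2*x**2 + 64*x - 96), which equals f(x).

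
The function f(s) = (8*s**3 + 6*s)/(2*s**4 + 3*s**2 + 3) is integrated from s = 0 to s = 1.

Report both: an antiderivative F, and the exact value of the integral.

The substitution u = s**4 + 3*s**2/2 + 3/2 works: f is exactly (dF/du)*(du/ds) for that inner function.
F(s) = log(s**4 + 3*s**2/2 + 3/2) is an antiderivative of f.
Check: d/ds[log(s**4 + 3*s**2/2 + 3/2)] = (8*s**3 + 6*s)/(2*s**4 + 3*s**2 + 3) = f(s).
F(1) = log(4); F(0) = log(3/2).
Integral = F(1) - F(0) = -log(3/2) + log(4).

Antiderivative: F(s) = log(s**4 + 3*s**2/2 + 3/2); value = -log(3/2) + log(4)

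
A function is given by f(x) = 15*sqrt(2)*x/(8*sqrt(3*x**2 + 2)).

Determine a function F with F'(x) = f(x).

f matches the chain-rule pattern g'(h)*h' with inner function h(x) = 3*x**2/2 + 1; substituting u = h(x) collapses the integral.
Check: d/dx[5*sqrt(2)*sqrt(3*x**2 + 2)/8] = 15*sqrt(2)*x/(8*sqrt(3*x**2 + 2)) = f(x).

An antiderivative is F(x) = 5*sqrt(2)*sqrt(3*x**2 + 2)/8.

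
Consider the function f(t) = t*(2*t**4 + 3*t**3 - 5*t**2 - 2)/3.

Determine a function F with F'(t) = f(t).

Differentiate the proposed F(t) back; it has to land on f(t) exactly.
Check: d/dt[t**6/9 + t**5/5 - 5*t**4/12 - t**2/3] = 2*t**5/3 + t**4 - 5*t**3/3 - 2*t/3, which equals f(t).

An antiderivative is F(t) = t**6/9 + t**5/5 - 5*t**4/12 - t**2/3.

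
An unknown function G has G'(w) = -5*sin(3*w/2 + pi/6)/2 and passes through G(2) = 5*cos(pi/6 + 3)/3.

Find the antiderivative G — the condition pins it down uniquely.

G(w) = 5*cos(3*w/2 + pi/6)/3

The proposed G(w) is checked by its d/dw: the result must match the given G'(w).
A general antiderivative is 5*cos(3*w/2 + pi/6)/3 + C.
The condition gives C = 5*cos(pi/6 + 3)/3 - (5*cos(pi/6 + 3)/3) = 0.
So G(w) = 5*cos(3*w/2 + pi/6)/3.
Check: d/dw[5*cos(3*w/2 + pi/6)/3] = -5*sin(3*w/2 + pi/6)/2 = G'(w).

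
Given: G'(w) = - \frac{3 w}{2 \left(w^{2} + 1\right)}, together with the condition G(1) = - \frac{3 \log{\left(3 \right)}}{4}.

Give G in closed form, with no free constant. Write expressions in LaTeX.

The substitution u = \frac{3 w^{2}}{2} + \frac{3}{2} works: G'(w) is exactly (dG/du)*(du/dw) for that inner function.
A general antiderivative is - \frac{3 \log{\left(\frac{3 w^{2}}{2} + \frac{3}{2} \right)}}{4} + C.
The condition gives C = - \frac{3 \log{\left(3 \right)}}{4} - (- \frac{3 \log{\left(3 \right)}}{4}) = 0.
So G(w) = - \frac{3 \log{\left(\frac{3 w^{2}}{2} + \frac{3}{2} \right)}}{4}.
Check: d/dw[- \frac{3 \log{\left(\frac{3 w^{2}}{2} + \frac{3}{2} \right)}}{4}] = - \frac{3 w}{2 w^{2} + 2}, which equals G'(w).

G(w) = - \frac{3 \log{\left(\frac{3 w^{2}}{2} + \frac{3}{2} \right)}}{4}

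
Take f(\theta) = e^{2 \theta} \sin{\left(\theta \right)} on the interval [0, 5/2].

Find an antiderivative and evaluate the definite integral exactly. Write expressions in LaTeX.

Recover f(\theta) by differentiating a candidate F(\theta); any mismatch rules it out.
F(\theta) = \frac{2 e^{2 \theta} \sin{\left(\theta \right)}}{5} - \frac{e^{2 \theta} \cos{\left(\theta \right)}}{5} is an antiderivative of f.
Check: d/d\theta[\frac{2 e^{2 \theta} \sin{\left(\theta \right)}}{5} - \frac{e^{2 \theta} \cos{\left(\theta \right)}}{5}] = e^{2 \theta} \sin{\left(\theta \right)} = f(\theta).
F(5/2) = - \frac{e^{5} \cos{\left(\frac{5}{2} \right)}}{5} + \frac{2 e^{5} \sin{\left(\frac{5}{2} \right)}}{5}; F(0) = - \frac{1}{5}.
Integral = F(5/2) - F(0) = \frac{1}{5} - \frac{e^{5} \cos{\left(\frac{5}{2} \right)}}{5} + \frac{2 e^{5} \sin{\left(\frac{5}{2} \right)}}{5}.

Antiderivative: F(\theta) = \frac{2 e^{2 \theta} \sin{\left(\theta \right)}}{5} - \frac{e^{2 \theta} \cos{\left(\theta \right)}}{5}; value = \frac{1}{5} - \frac{e^{5} \cos{\left(\frac{5}{2} \right)}}{5} + \frac{2 e^{5} \sin{\left(\frac{5}{2} \right)}}{5}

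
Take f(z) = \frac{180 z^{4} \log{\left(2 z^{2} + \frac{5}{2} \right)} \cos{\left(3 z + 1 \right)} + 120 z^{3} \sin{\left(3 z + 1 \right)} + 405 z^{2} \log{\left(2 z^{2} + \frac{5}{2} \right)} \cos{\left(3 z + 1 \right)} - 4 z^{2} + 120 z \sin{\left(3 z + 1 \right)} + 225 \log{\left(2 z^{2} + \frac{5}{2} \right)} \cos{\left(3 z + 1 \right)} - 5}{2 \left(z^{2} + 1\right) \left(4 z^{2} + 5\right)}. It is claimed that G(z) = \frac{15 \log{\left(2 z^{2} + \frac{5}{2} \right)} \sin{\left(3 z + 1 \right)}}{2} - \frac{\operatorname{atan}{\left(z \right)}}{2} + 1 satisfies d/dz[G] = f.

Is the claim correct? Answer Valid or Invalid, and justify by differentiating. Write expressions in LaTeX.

d/dz[G] = \frac{180 z^{4} \log{\left(2 z^{2} + \frac{5}{2} \right)} \cos{\left(3 z + 1 \right)} + 120 z^{3} \sin{\left(3 z + 1 \right)} + 405 z^{2} \log{\left(2 z^{2} + \frac{5}{2} \right)} \cos{\left(3 z + 1 \right)} - 4 z^{2} + 120 z \sin{\left(3 z + 1 \right)} + 225 \log{\left(2 z^{2} + \frac{5}{2} \right)} \cos{\left(3 z + 1 \right)} - 5}{8 z^{4} + 18 z^{2} + 10}
This equals f(z) exactly, so the claim holds.

Valid - the claim checks out under differentiation.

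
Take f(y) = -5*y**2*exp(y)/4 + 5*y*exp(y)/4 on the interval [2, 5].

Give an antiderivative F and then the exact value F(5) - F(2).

Antiderivative: F(y) = -5*y**2*exp(y)/4 + 15*y*exp(y)/4 - 15*exp(y)/4; value = -65*exp(5)/4 + 5*exp(2)/4

f has the shape u'v + uv' for u = -5*y**2/4 + 15*y/4 - 15/4 and v = exp(y) — it is the derivative of the product u*v.
F(y) = -5*y**2*exp(y)/4 + 15*y*exp(y)/4 - 15*exp(y)/4 is an antiderivative of f.
Check: d/dy[-5*y**2*exp(y)/4 + 15*y*exp(y)/4 - 15*exp(y)/4] = -5*y**2*exp(y)/4 + 5*y*exp(y)/4 = f(y).
F(5) = -65*exp(5)/4; F(2) = -5*exp(2)/4.
Integral = F(5) - F(2) = -65*exp(5)/4 + 5*exp(2)/4.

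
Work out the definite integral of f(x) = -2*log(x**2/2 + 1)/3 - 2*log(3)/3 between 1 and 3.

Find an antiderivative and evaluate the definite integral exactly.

Antiderivative: F(x) = -2*(x*log(3*x**2/2 + 3) - 2*x + 2*sqrt(2)*atan(sqrt(2)*x/2))/3; value = -2*log(33/2) - 4*sqrt(2)*atan(3*sqrt(2)/2)/3 + 2*log(9/2)/3 + 4*sqrt(2)*atan(sqrt(2)/2)/3 + 8/3

Recover f(x) by differentiating a candidate F(x); any mismatch rules it out.
F(x) = -2*(x*log(3*x**2/2 + 3) - 2*x + 2*sqrt(2)*atan(sqrt(2)*x/2))/3 is an antiderivative of f.
Check: d/dx[-2*(x*log(3*x**2/2 + 3) - 2*x + 2*sqrt(2)*atan(sqrt(2)*x/2))/3] = -2*log(x**2/2 + 1)/3 - 2*log(3)/3 = f(x).
F(3) = -2*log(33/2) - 4*sqrt(2)*atan(3*sqrt(2)/2)/3 + 4; F(1) = -4*sqrt(2)*atan(sqrt(2)/2)/3 - 2*log(9/2)/3 + 4/3.
Integral = F(3) - F(1) = -2*log(33/2) - 4*sqrt(2)*atan(3*sqrt(2)/2)/3 + 2*log(9/2)/3 + 4*sqrt(2)*atan(sqrt(2)/2)/3 + 8/3.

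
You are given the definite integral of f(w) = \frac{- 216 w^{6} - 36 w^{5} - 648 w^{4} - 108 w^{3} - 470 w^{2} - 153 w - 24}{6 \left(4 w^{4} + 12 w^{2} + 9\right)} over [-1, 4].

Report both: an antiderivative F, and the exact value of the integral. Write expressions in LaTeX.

Antiderivative: F(w) = - \frac{w \left(72 w^{4} + 18 w^{3} + 108 w^{2} + 51 w + 16\right)}{12 \left(2 w^{2} + 3\right)}; value = - \frac{12431}{60}

Check any antiderivative F(w) by computing F'(w) and comparing it with f(w).
F(w) = - \frac{w \left(72 w^{4} + 18 w^{3} + 108 w^{2} + 51 w + 16\right)}{12 \left(2 w^{2} + 3\right)} is an antiderivative of f.
Check: d/dw[- \frac{w \left(72 w^{4} + 18 w^{3} + 108 w^{2} + 51 w + 16\right)}{12 \left(2 w^{2} + 3\right)}] = \frac{- 216 w^{6} - 36 w^{5} - 648 w^{4} - 108 w^{3} - 470 w^{2} - 153 w - 24}{24 w^{4} + 72 w^{2} + 54}, which equals f(w).
F(4) = - \frac{3076}{15}; F(-1) = \frac{127}{60}.
Integral = F(4) - F(-1) = - \frac{12431}{60}.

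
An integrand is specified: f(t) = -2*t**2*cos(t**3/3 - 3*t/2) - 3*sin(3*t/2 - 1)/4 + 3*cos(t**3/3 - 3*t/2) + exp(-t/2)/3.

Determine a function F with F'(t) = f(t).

The integrand splits into summands that can be handled one at a time.
Check: d/dt[(-12*exp(t/2)*sin(t**3/3 - 3*t/2) + 3*exp(t/2)*cos(3*t/2 - 1) - 4)*exp(-t/2)/6] = (-24*t**2*exp(t/2)*cos(t**3/3 - 3*t/2) - 9*exp(t/2)*sin(3*t/2 - 1) + 36*exp(t/2)*cos(t**3/3 - 3*t/2) + 4)*exp(-t/2)/12, which equals f(t).

An antiderivative is F(t) = (-12*exp(t/2)*sin(t**3/3 - 3*t/2) + 3*exp(t/2)*cos(3*t/2 - 1) - 4)*exp(-t/2)/6.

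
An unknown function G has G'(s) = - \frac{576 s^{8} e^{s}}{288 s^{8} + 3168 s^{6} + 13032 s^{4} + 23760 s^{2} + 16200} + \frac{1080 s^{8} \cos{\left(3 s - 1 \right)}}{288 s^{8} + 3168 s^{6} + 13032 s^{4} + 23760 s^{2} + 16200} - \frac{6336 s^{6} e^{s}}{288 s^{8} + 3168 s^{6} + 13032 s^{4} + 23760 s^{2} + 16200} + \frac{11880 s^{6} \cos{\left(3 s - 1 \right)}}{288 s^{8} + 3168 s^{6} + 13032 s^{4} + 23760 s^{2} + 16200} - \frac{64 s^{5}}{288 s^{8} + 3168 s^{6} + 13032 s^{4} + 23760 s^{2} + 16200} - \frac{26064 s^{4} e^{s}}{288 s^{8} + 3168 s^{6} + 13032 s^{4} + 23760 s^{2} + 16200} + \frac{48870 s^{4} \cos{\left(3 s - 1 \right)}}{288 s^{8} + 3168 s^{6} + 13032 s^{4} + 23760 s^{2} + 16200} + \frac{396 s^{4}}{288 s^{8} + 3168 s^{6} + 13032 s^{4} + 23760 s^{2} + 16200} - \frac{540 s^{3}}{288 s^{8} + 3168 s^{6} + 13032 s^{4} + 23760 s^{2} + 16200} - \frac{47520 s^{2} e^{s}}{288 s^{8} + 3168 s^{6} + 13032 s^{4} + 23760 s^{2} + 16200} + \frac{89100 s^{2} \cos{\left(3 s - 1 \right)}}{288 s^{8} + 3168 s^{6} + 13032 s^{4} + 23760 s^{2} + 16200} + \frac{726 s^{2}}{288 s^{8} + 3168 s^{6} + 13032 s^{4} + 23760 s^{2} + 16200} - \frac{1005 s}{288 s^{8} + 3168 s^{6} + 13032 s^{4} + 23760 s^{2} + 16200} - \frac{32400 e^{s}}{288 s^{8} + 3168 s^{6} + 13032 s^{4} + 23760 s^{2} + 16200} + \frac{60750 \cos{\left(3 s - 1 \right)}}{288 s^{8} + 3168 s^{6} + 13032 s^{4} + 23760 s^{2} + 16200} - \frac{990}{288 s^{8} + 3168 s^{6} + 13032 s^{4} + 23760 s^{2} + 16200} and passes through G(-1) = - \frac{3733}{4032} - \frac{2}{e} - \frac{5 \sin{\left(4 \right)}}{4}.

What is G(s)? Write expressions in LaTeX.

The integrand splits into summands that can be handled one at a time.
A general antiderivative is \frac{\left(\frac{3}{4} - \frac{s}{3}\right) \left(\frac{5}{4} - \frac{2 s}{3}\right)}{\left(s^{2} + \frac{5}{2}\right) \left(2 s^{2} + 6\right)} - 2 e^{s} + \frac{5 \sin{\left(3 s - 1 \right)}}{4} + C.
The condition gives C = - \frac{3733}{4032} - \frac{2}{e} - \frac{5 \sin{\left(4 \right)}}{4} - (- \frac{2}{e} + \frac{299}{4032} - \frac{5 \sin{\left(4 \right)}}{4}) = -1.
So G(s) = \frac{\left(9 - 4 s\right) \left(15 - 8 s\right) - 288 \left(s^{2} + 3\right) \left(2 s^{2} + 5\right) e^{s} + 180 \left(s^{2} + 3\right) \left(2 s^{2} + 5\right) \sin{\left(3 s - 1 \right)} - 144 \left(s^{2} + 3\right) \left(2 s^{2} + 5\right)}{144 \left(s^{2} + 3\right) \left(2 s^{2} + 5\right)}.
Check: d/ds[\frac{\left(9 - 4 s\right) \left(15 - 8 s\right) - 288 \left(s^{2} + 3\right) \left(2 s^{2} + 5\right) e^{s} + 180 \left(s^{2} + 3\right) \left(2 s^{2} + 5\right) \sin{\left(3 s - 1 \right)} - 144 \left(s^{2} + 3\right) \left(2 s^{2} + 5\right)}{144 \left(s^{2} + 3\right) \left(2 s^{2} + 5\right)}] = \frac{- 576 s^{8} e^{s} + 1080 s^{8} \cos{\left(3 s - 1 \right)} - 6336 s^{6} e^{s} + 11880 s^{6} \cos{\left(3 s - 1 \right)} - 64 s^{5} - 26064 s^{4} e^{s} + 48870 s^{4} \cos{\left(3 s - 1 \right)} + 396 s^{4} - 540 s^{3} - 47520 s^{2} e^{s} + 89100 s^{2} \cos{\left(3 s - 1 \right)} + 726 s^{2} - 1005 s - 32400 e^{s} + 60750 \cos{\left(3 s - 1 \right)} - 990}{288 s^{8} + 3168 s^{6} + 13032 s^{4} + 23760 s^{2} + 16200}, which equals G'(s).

G(s) = \frac{\left(9 - 4 s\right) \left(15 - 8 s\right) - 288 \left(s^{2} + 3\right) \left(2 s^{2} + 5\right) e^{s} + 180 \left(s^{2} + 3\right) \left(2 s^{2} + 5\right) \sin{\left(3 s - 1 \right)} - 144 \left(s^{2} + 3\right) \left(2 s^{2} + 5\right)}{144 \left(s^{2} + 3\right) \left(2 s^{2} + 5\right)}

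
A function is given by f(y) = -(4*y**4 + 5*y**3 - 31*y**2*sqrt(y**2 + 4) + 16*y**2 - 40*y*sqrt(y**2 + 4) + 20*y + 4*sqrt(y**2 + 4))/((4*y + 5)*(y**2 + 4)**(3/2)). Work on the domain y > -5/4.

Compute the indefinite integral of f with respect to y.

Check any antiderivative F(y) by computing F'(y) and comparing it with f(y).
Check: d/dy[-sqrt(y**2 + 4) - log(2*y + 5/2)/4 + 4*log(y**2/2 + 2)] = (-4*y**4 - 5*y**3 + 31*y**2*sqrt(y**2 + 4) - 16*y**2 + 40*y*sqrt(y**2 + 4) - 20*y - 4*sqrt(y**2 + 4))/(4*y**3*sqrt(y**2 + 4) + 5*y**2*sqrt(y**2 + 4) + 16*y*sqrt(y**2 + 4) + 20*sqrt(y**2 + 4)), which equals f(y).

F(y) = -sqrt(y**2 + 4) - log(2*y + 5/2)/4 + 4*log(y**2/2 + 2) + C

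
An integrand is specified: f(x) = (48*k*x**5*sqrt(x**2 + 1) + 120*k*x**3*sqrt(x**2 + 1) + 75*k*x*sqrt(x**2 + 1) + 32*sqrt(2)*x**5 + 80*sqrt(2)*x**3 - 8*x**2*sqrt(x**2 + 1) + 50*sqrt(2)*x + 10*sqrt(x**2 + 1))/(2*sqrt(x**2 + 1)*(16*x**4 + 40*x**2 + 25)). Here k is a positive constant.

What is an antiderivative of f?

An antiderivative is F(x) = 3*k*x**2/4 + x/(4*x**2 + 5) + sqrt(2*x**2 + 2).

Check any antiderivative F(x) by computing F'(x) and comparing it with f(x).
Check: d/dx[3*k*x**2/4 + x/(4*x**2 + 5) + sqrt(2*x**2 + 2)] = (48*k*x**5*sqrt(x**2 + 1) + 120*k*x**3*sqrt(x**2 + 1) + 75*k*x*sqrt(x**2 + 1) + 32*sqrt(2)*x**5 + 80*sqrt(2)*x**3 - 8*x**2*sqrt(x**2 + 1) + 50*sqrt(2)*x + 10*sqrt(x**2 + 1))/(32*x**4*sqrt(x**2 + 1) + 80*x**2*sqrt(x**2 + 1) + 50*sqrt(x**2 + 1)), which equals f(x).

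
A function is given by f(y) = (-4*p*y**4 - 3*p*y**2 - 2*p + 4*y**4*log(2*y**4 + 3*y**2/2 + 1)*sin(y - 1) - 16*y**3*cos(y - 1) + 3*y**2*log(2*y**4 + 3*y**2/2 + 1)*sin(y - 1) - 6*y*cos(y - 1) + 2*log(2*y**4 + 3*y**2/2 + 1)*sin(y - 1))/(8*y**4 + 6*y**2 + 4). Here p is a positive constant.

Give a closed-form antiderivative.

A first test for any F(y): its y-derivative must equal f(y) identically.
Check: d/dy[(-p*y - log(2*y**4 + 3*y**2/2 + 1)*cos(y - 1))/2] = (-4*p*y**4 - 3*p*y**2 - 2*p + 4*y**4*log(2*y**4 + 3*y**2/2 + 1)*sin(y - 1) - 16*y**3*cos(y - 1) + 3*y**2*log(2*y**4 + 3*y**2/2 + 1)*sin(y - 1) - 6*y*cos(y - 1) + 2*log(2*y**4 + 3*y**2/2 + 1)*sin(y - 1))/(8*y**4 + 6*y**2 + 4) = f(y).

An antiderivative is F(y) = (-p*y - log(2*y**4 + 3*y**2/2 + 1)*cos(y - 1))/2.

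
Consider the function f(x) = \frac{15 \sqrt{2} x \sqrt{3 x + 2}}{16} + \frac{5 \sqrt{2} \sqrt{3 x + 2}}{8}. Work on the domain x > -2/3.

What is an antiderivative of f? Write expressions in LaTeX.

The integrand splits into summands that can be handled one at a time.
Check: d/dx[\frac{\sqrt{2} \left(9 x^{2} \sqrt{3 x + 2} + 12 x \sqrt{3 x + 2} + 4 \sqrt{3 x + 2}\right)}{24}] = \frac{45 \sqrt{2} x^{2} + 60 \sqrt{2} x + 20 \sqrt{2}}{16 \sqrt{3 x + 2}}, which equals f(x).

An antiderivative is F(x) = \frac{\sqrt{2} \left(9 x^{2} \sqrt{3 x + 2} + 12 x \sqrt{3 x + 2} + 4 \sqrt{3 x + 2}\right)}{24}.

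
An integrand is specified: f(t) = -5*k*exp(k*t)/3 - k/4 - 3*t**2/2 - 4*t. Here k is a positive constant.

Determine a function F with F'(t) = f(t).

The integrand splits into summands that can be handled one at a time.
Check: d/dt[(-3*k*t - 6*t**3 - 24*t**2 - 20*exp(k*t))/12] = -5*k*exp(k*t)/3 - k/4 - 3*t**2/2 - 4*t = f(t).

An antiderivative is F(t) = (-3*k*t - 6*t**3 - 24*t**2 - 20*exp(k*t))/12.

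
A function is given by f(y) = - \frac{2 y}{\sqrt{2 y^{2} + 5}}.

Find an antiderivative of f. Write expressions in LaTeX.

f matches the chain-rule pattern g'(h)*h' with inner function h(y) = 2 y^{2} + 5; substituting u = h(y) collapses the integral.
Check: d/dy[- \sqrt{2 y^{2} + 5}] = - \frac{2 y}{\sqrt{2 y^{2} + 5}} = f(y).

An antiderivative is F(y) = - \sqrt{2 y^{2} + 5}.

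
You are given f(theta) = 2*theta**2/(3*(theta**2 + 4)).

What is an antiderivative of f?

A candidate is checked by its d/dtheta: the result must match f(theta).
Check: d/dtheta[2*theta/3 - 4*atan(theta/2)/3] = 2*theta**2/(3*theta**2 + 12), which equals f(theta).

An antiderivative is F(theta) = 2*theta/3 - 4*atan(theta/2)/3.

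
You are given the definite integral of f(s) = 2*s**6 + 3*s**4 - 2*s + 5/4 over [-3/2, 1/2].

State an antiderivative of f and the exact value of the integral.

The integrand splits into summands that can be handled one at a time.
F(s) = 2*s**7/7 + 3*s**5/5 - s**2 + 5*s/4 is an antiderivative of f.
Check: d/ds[2*s**7/7 + 3*s**5/5 - s**2 + 5*s/4] = 2*s**6 + 3*s**4 - 2*s + 5/4 = f(s).
F(1/2) = 887/2240; F(-3/2) = -30381/2240.
Integral = F(1/2) - F(-3/2) = 7817/560.

Antiderivative: F(s) = 2*s**7/7 + 3*s**5/5 - s**2 + 5*s/4; value = 7817/560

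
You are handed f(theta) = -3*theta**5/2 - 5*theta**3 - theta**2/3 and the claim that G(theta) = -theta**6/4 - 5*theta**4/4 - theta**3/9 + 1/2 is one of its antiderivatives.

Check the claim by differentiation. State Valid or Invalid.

d/dtheta[G] = -3*theta**5/2 - 5*theta**3 - theta**2/3
This equals f(theta) exactly, so the claim holds.

Valid - the claim checks out under differentiation.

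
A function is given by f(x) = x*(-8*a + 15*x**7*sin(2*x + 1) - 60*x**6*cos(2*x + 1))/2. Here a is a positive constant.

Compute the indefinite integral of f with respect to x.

F(x) = -2*a*x**2 - 15*x**8*cos(2*x + 1)/4 + C

A candidate is checked by its d/dx: the result must match f(x).
Check: d/dx[-2*a*x**2 - 15*x**8*cos(2*x + 1)/4] = -4*a*x + 15*x**8*sin(2*x + 1)/2 - 30*x**7*cos(2*x + 1), which equals f(x).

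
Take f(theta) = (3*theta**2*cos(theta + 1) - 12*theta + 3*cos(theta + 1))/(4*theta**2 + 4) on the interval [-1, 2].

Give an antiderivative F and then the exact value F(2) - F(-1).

For F(theta) to be correct the identity F'(theta) - f(theta) = 0 must hold.
F(theta) = -3*log(theta**2 + 1)/2 + 3*sin(theta + 1)/4 is an antiderivative of f.
Check: d/dtheta[-3*log(theta**2 + 1)/2 + 3*sin(theta + 1)/4] = (3*theta**2*cos(theta + 1) - 12*theta + 3*cos(theta + 1))/(4*theta**2 + 4) = f(theta).
F(2) = -3*log(5)/2 + 3*sin(3)/4; F(-1) = -3*log(2)/2.
Integral = F(2) - F(-1) = -3*log(15)/2 + 3*sin(3)/4 + 3*log(6)/2.

Antiderivative: F(theta) = -3*log(theta**2 + 1)/2 + 3*sin(theta + 1)/4; value = -3*log(15)/2 + 3*sin(3)/4 + 3*log(6)/2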